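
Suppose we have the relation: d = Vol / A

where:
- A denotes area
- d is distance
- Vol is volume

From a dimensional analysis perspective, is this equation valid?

Yes

A (area) has dimensions [L^2].
d (distance) has dimensions [L].
Vol (volume) has dimensions [L^3].

Left side: [L]
Right side: [L]

Both sides have the same dimensions, so the equation is dimensionally consistent.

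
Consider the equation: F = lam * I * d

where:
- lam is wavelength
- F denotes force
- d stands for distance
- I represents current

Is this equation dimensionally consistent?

No

lam (wavelength) has dimensions [L].
F (force) has dimensions [L M T^-2].
d (distance) has dimensions [L].
I (current) has dimensions [I].

Left side: [L M T^-2]
Right side: [I L^2]

The two sides have different dimensions, so the equation is NOT dimensionally consistent.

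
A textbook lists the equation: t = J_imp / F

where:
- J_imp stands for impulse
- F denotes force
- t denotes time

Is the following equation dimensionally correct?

Yes

J_imp (impulse) has dimensions [L M T^-1].
F (force) has dimensions [L M T^-2].
t (time) has dimensions [T].

Left side: [T]
Right side: [T]

Both sides have the same dimensions, so the equation is dimensionally consistent.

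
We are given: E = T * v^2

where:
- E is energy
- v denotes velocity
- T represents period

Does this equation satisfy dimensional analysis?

No

E (energy) has dimensions [L^2 M T^-2].
v (velocity) has dimensions [L T^-1].
T (period) has dimensions [T].

Left side: [L^2 M T^-2]
Right side: [L^2 T^-1]

The two sides have different dimensions, so the equation is NOT dimensionally consistent.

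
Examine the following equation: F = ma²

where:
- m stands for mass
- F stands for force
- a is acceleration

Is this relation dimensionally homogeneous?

No

m (mass) has dimensions [M].
F (force) has dimensions [L M T^-2].
a (acceleration) has dimensions [L T^-2].

Left side: [L M T^-2]
Right side: [L^2 M T^-4]

The two sides have different dimensions, so the equation is NOT dimensionally consistent.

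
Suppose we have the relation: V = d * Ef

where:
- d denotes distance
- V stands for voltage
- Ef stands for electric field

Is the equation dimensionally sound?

Yes

d (distance) has dimensions [L].
V (voltage) has dimensions [I^-1 L^2 M T^-3].
Ef (electric field) has dimensions [I^-1 L M T^-3].

Left side: [I^-1 L^2 M T^-3]
Right side: [I^-1 L^2 M T^-3]

Both sides have the same dimensions, so the equation is dimensionally consistent.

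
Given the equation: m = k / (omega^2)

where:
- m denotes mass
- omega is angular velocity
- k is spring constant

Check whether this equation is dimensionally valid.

Yes

m (mass) has dimensions [M].
omega (angular velocity) has dimensions [T^-1].
k (spring constant) has dimensions [M T^-2].

Left side: [M]
Right side: [M]

Both sides have the same dimensions, so the equation is dimensionally consistent.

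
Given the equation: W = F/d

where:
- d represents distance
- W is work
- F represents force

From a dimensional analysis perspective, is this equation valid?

No

d (distance) has dimensions [L].
W (work) has dimensions [L^2 M T^-2].
F (force) has dimensions [L M T^-2].

Left side: [L^2 M T^-2]
Right side: [M T^-2]

The two sides have different dimensions, so the equation is NOT dimensionally consistent.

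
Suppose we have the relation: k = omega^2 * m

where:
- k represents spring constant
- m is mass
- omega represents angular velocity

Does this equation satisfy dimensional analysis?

Yes

k (spring constant) has dimensions [M T^-2].
m (mass) has dimensions [M].
omega (angular velocity) has dimensions [T^-1].

Left side: [M T^-2]
Right side: [M T^-2]

Both sides have the same dimensions, so the equation is dimensionally consistent.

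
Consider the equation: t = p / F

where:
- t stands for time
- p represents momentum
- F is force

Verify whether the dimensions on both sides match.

Yes

t (time) has dimensions [T].
p (momentum) has dimensions [L M T^-1].
F (force) has dimensions [L M T^-2].

Left side: [T]
Right side: [T]

Both sides have the same dimensions, so the equation is dimensionally consistent.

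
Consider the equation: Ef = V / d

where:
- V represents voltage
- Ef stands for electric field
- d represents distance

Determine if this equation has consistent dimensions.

Yes

V (voltage) has dimensions [I^-1 L^2 M T^-3].
Ef (electric field) has dimensions [I^-1 L M T^-3].
d (distance) has dimensions [L].

Left side: [I^-1 L M T^-3]
Right side: [I^-1 L M T^-3]

Both sides have the same dimensions, so the equation is dimensionally consistent.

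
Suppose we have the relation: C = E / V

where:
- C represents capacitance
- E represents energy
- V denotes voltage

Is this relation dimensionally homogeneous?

No

C (capacitance) has dimensions [I^2 L^-2 M^-1 T^4].
E (energy) has dimensions [L^2 M T^-2].
V (voltage) has dimensions [I^-1 L^2 M T^-3].

Left side: [I^2 L^-2 M^-1 T^4]
Right side: [I T]

The two sides have different dimensions, so the equation is NOT dimensionally consistent.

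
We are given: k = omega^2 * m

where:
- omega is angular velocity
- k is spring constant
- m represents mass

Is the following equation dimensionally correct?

Yes

omega (angular velocity) has dimensions [T^-1].
k (spring constant) has dimensions [M T^-2].
m (mass) has dimensions [M].

Left side: [M T^-2]
Right side: [M T^-2]

Both sides have the same dimensions, so the equation is dimensionally consistent.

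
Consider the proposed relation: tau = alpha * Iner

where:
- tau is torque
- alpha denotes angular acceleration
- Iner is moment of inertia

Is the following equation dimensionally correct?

Yes

tau (torque) has dimensions [L^2 M T^-2].
alpha (angular acceleration) has dimensions [T^-2].
Iner (moment of inertia) has dimensions [L^2 M].

Left side: [L^2 M T^-2]
Right side: [L^2 M T^-2]

Both sides have the same dimensions, so the equation is dimensionally consistent.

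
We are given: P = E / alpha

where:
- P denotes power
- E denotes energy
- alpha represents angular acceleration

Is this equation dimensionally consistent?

No

P (power) has dimensions [L^2 M T^-3].
E (energy) has dimensions [L^2 M T^-2].
alpha (angular acceleration) has dimensions [T^-2].

Left side: [L^2 M T^-3]
Right side: [L^2 M]

The two sides have different dimensions, so the equation is NOT dimensionally consistent.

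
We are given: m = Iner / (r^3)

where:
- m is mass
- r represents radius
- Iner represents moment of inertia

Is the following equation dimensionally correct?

No

m (mass) has dimensions [M].
r (radius) has dimensions [L].
Iner (moment of inertia) has dimensions [L^2 M].

Left side: [M]
Right side: [L^-1 M]

The two sides have different dimensions, so the equation is NOT dimensionally consistent.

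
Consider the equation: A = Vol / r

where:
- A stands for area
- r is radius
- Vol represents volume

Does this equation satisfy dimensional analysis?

Yes

A (area) has dimensions [L^2].
r (radius) has dimensions [L].
Vol (volume) has dimensions [L^3].

Left side: [L^2]
Right side: [L^2]

Both sides have the same dimensions, so the equation is dimensionally consistent.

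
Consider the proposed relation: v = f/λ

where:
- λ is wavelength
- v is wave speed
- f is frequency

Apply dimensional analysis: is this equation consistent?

No

λ (wavelength) has dimensions [L].
v (wave speed) has dimensions [L T^-1].
f (frequency) has dimensions [T^-1].

Left side: [L T^-1]
Right side: [L^-1 T^-1]

The two sides have different dimensions, so the equation is NOT dimensionally consistent.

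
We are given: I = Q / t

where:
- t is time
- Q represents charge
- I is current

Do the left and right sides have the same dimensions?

Yes

t (time) has dimensions [T].
Q (charge) has dimensions [I T].
I (current) has dimensions [I].

Left side: [I]
Right side: [I]

Both sides have the same dimensions, so the equation is dimensionally consistent.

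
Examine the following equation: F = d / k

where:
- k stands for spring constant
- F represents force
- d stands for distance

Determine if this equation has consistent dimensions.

No

k (spring constant) has dimensions [M T^-2].
F (force) has dimensions [L M T^-2].
d (distance) has dimensions [L].

Left side: [L M T^-2]
Right side: [L M^-1 T^2]

The two sides have different dimensions, so the equation is NOT dimensionally consistent.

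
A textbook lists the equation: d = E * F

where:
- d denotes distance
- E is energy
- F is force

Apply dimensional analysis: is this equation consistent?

No

d (distance) has dimensions [L].
E (energy) has dimensions [L^2 M T^-2].
F (force) has dimensions [L M T^-2].

Left side: [L]
Right side: [L^3 M^2 T^-4]

The two sides have different dimensions, so the equation is NOT dimensionally consistent.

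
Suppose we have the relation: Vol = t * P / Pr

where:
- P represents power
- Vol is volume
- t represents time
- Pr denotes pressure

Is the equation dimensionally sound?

Yes

P (power) has dimensions [L^2 M T^-3].
Vol (volume) has dimensions [L^3].
t (time) has dimensions [T].
Pr (pressure) has dimensions [L^-1 M T^-2].

Left side: [L^3]
Right side: [L^3]

Both sides have the same dimensions, so the equation is dimensionally consistent.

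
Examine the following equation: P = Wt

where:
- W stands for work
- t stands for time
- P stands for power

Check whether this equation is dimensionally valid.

No

W (work) has dimensions [L^2 M T^-2].
t (time) has dimensions [T].
P (power) has dimensions [L^2 M T^-3].

Left side: [L^2 M T^-3]
Right side: [L^2 M T^-1]

The two sides have different dimensions, so the equation is NOT dimensionally consistent.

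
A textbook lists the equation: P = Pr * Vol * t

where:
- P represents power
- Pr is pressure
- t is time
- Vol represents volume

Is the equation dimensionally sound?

No

P (power) has dimensions [L^2 M T^-3].
Pr (pressure) has dimensions [L^-1 M T^-2].
t (time) has dimensions [T].
Vol (volume) has dimensions [L^3].

Left side: [L^2 M T^-3]
Right side: [L^2 M T^-1]

The two sides have different dimensions, so the equation is NOT dimensionally consistent.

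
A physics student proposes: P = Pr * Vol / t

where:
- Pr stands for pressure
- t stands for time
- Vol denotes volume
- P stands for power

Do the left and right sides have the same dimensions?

Yes

Pr (pressure) has dimensions [L^-1 M T^-2].
t (time) has dimensions [T].
Vol (volume) has dimensions [L^3].
P (power) has dimensions [L^2 M T^-3].

Left side: [L^2 M T^-3]
Right side: [L^2 M T^-3]

Both sides have the same dimensions, so the equation is dimensionally consistent.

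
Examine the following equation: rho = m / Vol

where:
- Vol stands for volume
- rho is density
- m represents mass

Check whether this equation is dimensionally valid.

Yes

Vol (volume) has dimensions [L^3].
rho (density) has dimensions [L^-3 M].
m (mass) has dimensions [M].

Left side: [L^-3 M]
Right side: [L^-3 M]

Both sides have the same dimensions, so the equation is dimensionally consistent.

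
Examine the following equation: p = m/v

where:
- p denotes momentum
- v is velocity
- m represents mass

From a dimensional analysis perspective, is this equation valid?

No

p (momentum) has dimensions [L M T^-1].
v (velocity) has dimensions [L T^-1].
m (mass) has dimensions [M].

Left side: [L M T^-1]
Right side: [L^-1 M T]

The two sides have different dimensions, so the equation is NOT dimensionally consistent.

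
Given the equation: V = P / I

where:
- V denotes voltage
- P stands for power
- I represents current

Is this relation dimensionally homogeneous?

Yes

V (voltage) has dimensions [I^-1 L^2 M T^-3].
P (power) has dimensions [L^2 M T^-3].
I (current) has dimensions [I].

Left side: [I^-1 L^2 M T^-3]
Right side: [I^-1 L^2 M T^-3]

Both sides have the same dimensions, so the equation is dimensionally consistent.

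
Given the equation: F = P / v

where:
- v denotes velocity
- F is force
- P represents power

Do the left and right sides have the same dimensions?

Yes

v (velocity) has dimensions [L T^-1].
F (force) has dimensions [L M T^-2].
P (power) has dimensions [L^2 M T^-3].

Left side: [L M T^-2]
Right side: [L M T^-2]

Both sides have the same dimensions, so the equation is dimensionally consistent.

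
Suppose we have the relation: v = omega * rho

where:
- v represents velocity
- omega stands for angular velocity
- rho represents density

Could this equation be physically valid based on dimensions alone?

No

v (velocity) has dimensions [L T^-1].
omega (angular velocity) has dimensions [T^-1].
rho (density) has dimensions [L^-3 M].

Left side: [L T^-1]
Right side: [L^-3 M T^-1]

The two sides have different dimensions, so the equation is NOT dimensionally consistent.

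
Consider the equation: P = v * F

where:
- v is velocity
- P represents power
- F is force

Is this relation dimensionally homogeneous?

Yes

v (velocity) has dimensions [L T^-1].
P (power) has dimensions [L^2 M T^-3].
F (force) has dimensions [L M T^-2].

Left side: [L^2 M T^-3]
Right side: [L^2 M T^-3]

Both sides have the same dimensions, so the equation is dimensionally consistent.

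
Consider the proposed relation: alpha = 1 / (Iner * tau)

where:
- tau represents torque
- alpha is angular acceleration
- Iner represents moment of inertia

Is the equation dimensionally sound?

No

tau (torque) has dimensions [L^2 M T^-2].
alpha (angular acceleration) has dimensions [T^-2].
Iner (moment of inertia) has dimensions [L^2 M].

Left side: [T^-2]
Right side: [L^-4 M^-2 T^2]

The two sides have different dimensions, so the equation is NOT dimensionally consistent.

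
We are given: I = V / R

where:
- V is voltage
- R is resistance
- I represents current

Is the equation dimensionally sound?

Yes

V (voltage) has dimensions [I^-1 L^2 M T^-3].
R (resistance) has dimensions [I^-2 L^2 M T^-3].
I (current) has dimensions [I].

Left side: [I]
Right side: [I]

Both sides have the same dimensions, so the equation is dimensionally consistent.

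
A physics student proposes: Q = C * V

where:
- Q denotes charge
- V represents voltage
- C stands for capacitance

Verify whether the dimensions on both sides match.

Yes

Q (charge) has dimensions [I T].
V (voltage) has dimensions [I^-1 L^2 M T^-3].
C (capacitance) has dimensions [I^2 L^-2 M^-1 T^4].

Left side: [I T]
Right side: [I T]

Both sides have the same dimensions, so the equation is dimensionally consistent.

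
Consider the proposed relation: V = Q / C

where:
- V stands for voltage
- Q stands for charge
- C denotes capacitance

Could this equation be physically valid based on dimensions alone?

Yes

V (voltage) has dimensions [I^-1 L^2 M T^-3].
Q (charge) has dimensions [I T].
C (capacitance) has dimensions [I^2 L^-2 M^-1 T^4].

Left side: [I^-1 L^2 M T^-3]
Right side: [I^-1 L^2 M T^-3]

Both sides have the same dimensions, so the equation is dimensionally consistent.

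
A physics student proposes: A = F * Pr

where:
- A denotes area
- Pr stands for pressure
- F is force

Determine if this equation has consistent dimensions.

No

A (area) has dimensions [L^2].
Pr (pressure) has dimensions [L^-1 M T^-2].
F (force) has dimensions [L M T^-2].

Left side: [L^2]
Right side: [M^2 T^-4]

The two sides have different dimensions, so the equation is NOT dimensionally consistent.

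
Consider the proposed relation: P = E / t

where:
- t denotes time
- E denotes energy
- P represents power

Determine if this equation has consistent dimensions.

Yes

t (time) has dimensions [T].
E (energy) has dimensions [L^2 M T^-2].
P (power) has dimensions [L^2 M T^-3].

Left side: [L^2 M T^-3]
Right side: [L^2 M T^-3]

Both sides have the same dimensions, so the equation is dimensionally consistent.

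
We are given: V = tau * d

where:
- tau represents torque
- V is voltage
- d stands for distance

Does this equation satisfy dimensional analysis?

No

tau (torque) has dimensions [L^2 M T^-2].
V (voltage) has dimensions [I^-1 L^2 M T^-3].
d (distance) has dimensions [L].

Left side: [I^-1 L^2 M T^-3]
Right side: [L^3 M T^-2]

The two sides have different dimensions, so the equation is NOT dimensionally consistent.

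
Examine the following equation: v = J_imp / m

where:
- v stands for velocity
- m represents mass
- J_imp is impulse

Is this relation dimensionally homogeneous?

Yes

v (velocity) has dimensions [L T^-1].
m (mass) has dimensions [M].
J_imp (impulse) has dimensions [L M T^-1].

Left side: [L T^-1]
Right side: [L T^-1]

Both sides have the same dimensions, so the equation is dimensionally consistent.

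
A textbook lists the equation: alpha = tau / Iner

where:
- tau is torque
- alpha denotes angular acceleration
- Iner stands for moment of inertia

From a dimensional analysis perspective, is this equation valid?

Yes

tau (torque) has dimensions [L^2 M T^-2].
alpha (angular acceleration) has dimensions [T^-2].
Iner (moment of inertia) has dimensions [L^2 M].

Left side: [T^-2]
Right side: [T^-2]

Both sides have the same dimensions, so the equation is dimensionally consistent.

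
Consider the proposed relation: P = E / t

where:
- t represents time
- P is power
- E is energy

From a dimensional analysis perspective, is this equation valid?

Yes

t (time) has dimensions [T].
P (power) has dimensions [L^2 M T^-3].
E (energy) has dimensions [L^2 M T^-2].

Left side: [L^2 M T^-3]
Right side: [L^2 M T^-3]

Both sides have the same dimensions, so the equation is dimensionally consistent.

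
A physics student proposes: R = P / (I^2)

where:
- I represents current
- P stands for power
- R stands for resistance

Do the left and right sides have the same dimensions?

Yes

I (current) has dimensions [I].
P (power) has dimensions [L^2 M T^-3].
R (resistance) has dimensions [I^-2 L^2 M T^-3].

Left side: [I^-2 L^2 M T^-3]
Right side: [I^-2 L^2 M T^-3]

Both sides have the same dimensions, so the equation is dimensionally consistent.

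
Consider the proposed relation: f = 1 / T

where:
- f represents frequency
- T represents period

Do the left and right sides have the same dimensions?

Yes

f (frequency) has dimensions [T^-1].
T (period) has dimensions [T].

Left side: [T^-1]
Right side: [T^-1]

Both sides have the same dimensions, so the equation is dimensionally consistent.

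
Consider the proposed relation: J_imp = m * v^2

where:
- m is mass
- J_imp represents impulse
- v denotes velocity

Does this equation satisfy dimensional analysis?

No

m (mass) has dimensions [M].
J_imp (impulse) has dimensions [L M T^-1].
v (velocity) has dimensions [L T^-1].

Left side: [L M T^-1]
Right side: [L^2 M T^-2]

The two sides have different dimensions, so the equation is NOT dimensionally consistent.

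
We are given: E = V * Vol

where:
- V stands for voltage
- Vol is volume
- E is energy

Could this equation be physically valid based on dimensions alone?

No

V (voltage) has dimensions [I^-1 L^2 M T^-3].
Vol (volume) has dimensions [L^3].
E (energy) has dimensions [L^2 M T^-2].

Left side: [L^2 M T^-2]
Right side: [I^-1 L^5 M T^-3]

The two sides have different dimensions, so the equation is NOT dimensionally consistent.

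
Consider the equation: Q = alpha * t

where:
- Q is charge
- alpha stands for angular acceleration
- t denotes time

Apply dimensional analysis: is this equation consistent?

No

Q (charge) has dimensions [I T].
alpha (angular acceleration) has dimensions [T^-2].
t (time) has dimensions [T].

Left side: [I T]
Right side: [T^-1]

The two sides have different dimensions, so the equation is NOT dimensionally consistent.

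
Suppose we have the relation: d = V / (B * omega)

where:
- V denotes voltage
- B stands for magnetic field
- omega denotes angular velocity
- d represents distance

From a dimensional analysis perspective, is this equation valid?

No

V (voltage) has dimensions [I^-1 L^2 M T^-3].
B (magnetic field) has dimensions [I^-1 M T^-2].
omega (angular velocity) has dimensions [T^-1].
d (distance) has dimensions [L].

Left side: [L]
Right side: [L^2]

The two sides have different dimensions, so the equation is NOT dimensionally consistent.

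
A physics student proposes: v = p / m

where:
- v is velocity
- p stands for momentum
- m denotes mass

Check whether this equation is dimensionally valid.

Yes

v (velocity) has dimensions [L T^-1].
p (momentum) has dimensions [L M T^-1].
m (mass) has dimensions [M].

Left side: [L T^-1]
Right side: [L T^-1]

Both sides have the same dimensions, so the equation is dimensionally consistent.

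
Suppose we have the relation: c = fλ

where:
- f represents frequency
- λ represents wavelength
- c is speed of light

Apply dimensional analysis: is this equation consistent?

Yes

f (frequency) has dimensions [T^-1].
λ (wavelength) has dimensions [L].
c (speed of light) has dimensions [L T^-1].

Left side: [L T^-1]
Right side: [L T^-1]

Both sides have the same dimensions, so the equation is dimensionally consistent.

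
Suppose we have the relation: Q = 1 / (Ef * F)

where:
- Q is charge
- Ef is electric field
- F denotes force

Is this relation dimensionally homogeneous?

No

Q (charge) has dimensions [I T].
Ef (electric field) has dimensions [I^-1 L M T^-3].
F (force) has dimensions [L M T^-2].

Left side: [I T]
Right side: [I L^-2 M^-2 T^5]

The two sides have different dimensions, so the equation is NOT dimensionally consistent.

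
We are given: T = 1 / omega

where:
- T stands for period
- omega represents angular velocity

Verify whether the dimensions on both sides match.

Yes

T (period) has dimensions [T].
omega (angular velocity) has dimensions [T^-1].

Left side: [T]
Right side: [T]

Both sides have the same dimensions, so the equation is dimensionally consistent.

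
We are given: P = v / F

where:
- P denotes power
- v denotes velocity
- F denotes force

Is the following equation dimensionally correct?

No

P (power) has dimensions [L^2 M T^-3].
v (velocity) has dimensions [L T^-1].
F (force) has dimensions [L M T^-2].

Left side: [L^2 M T^-3]
Right side: [M^-1 T]

The two sides have different dimensions, so the equation is NOT dimensionally consistent.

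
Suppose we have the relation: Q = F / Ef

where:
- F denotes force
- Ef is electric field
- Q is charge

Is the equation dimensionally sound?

Yes

F (force) has dimensions [L M T^-2].
Ef (electric field) has dimensions [I^-1 L M T^-3].
Q (charge) has dimensions [I T].

Left side: [I T]
Right side: [I T]

Both sides have the same dimensions, so the equation is dimensionally consistent.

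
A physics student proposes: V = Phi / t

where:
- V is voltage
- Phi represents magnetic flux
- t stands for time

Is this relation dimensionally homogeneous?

Yes

V (voltage) has dimensions [I^-1 L^2 M T^-3].
Phi (magnetic flux) has dimensions [I^-1 L^2 M T^-2].
t (time) has dimensions [T].

Left side: [I^-1 L^2 M T^-3]
Right side: [I^-1 L^2 M T^-3]

Both sides have the same dimensions, so the equation is dimensionally consistent.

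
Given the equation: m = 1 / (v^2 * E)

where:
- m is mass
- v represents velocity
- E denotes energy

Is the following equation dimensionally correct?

No

m (mass) has dimensions [M].
v (velocity) has dimensions [L T^-1].
E (energy) has dimensions [L^2 M T^-2].

Left side: [M]
Right side: [L^-4 M^-1 T^4]

The two sides have different dimensions, so the equation is NOT dimensionally consistent.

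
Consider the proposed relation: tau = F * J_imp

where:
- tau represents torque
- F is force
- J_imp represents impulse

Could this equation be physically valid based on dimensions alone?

No

tau (torque) has dimensions [L^2 M T^-2].
F (force) has dimensions [L M T^-2].
J_imp (impulse) has dimensions [L M T^-1].

Left side: [L^2 M T^-2]
Right side: [L^2 M^2 T^-3]

The two sides have different dimensions, so the equation is NOT dimensionally consistent.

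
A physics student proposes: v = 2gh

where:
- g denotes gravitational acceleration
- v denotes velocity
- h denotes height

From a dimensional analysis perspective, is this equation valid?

No

g (gravitational acceleration) has dimensions [L T^-2].
v (velocity) has dimensions [L T^-1].
h (height) has dimensions [L].

Left side: [L T^-1]
Right side: [L^2 T^-2]

The two sides have different dimensions, so the equation is NOT dimensionally consistent.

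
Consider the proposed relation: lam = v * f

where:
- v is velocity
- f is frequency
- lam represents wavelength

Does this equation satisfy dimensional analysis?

No

v (velocity) has dimensions [L T^-1].
f (frequency) has dimensions [T^-1].
lam (wavelength) has dimensions [L].

Left side: [L]
Right side: [L T^-2]

The two sides have different dimensions, so the equation is NOT dimensionally consistent.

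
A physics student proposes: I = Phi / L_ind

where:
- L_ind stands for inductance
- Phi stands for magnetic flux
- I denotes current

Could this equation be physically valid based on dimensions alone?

Yes

L_ind (inductance) has dimensions [I^-2 L^2 M T^-2].
Phi (magnetic flux) has dimensions [I^-1 L^2 M T^-2].
I (current) has dimensions [I].

Left side: [I]
Right side: [I]

Both sides have the same dimensions, so the equation is dimensionally consistent.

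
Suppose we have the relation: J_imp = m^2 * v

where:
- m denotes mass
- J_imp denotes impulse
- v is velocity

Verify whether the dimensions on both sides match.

No

m (mass) has dimensions [M].
J_imp (impulse) has dimensions [L M T^-1].
v (velocity) has dimensions [L T^-1].

Left side: [L M T^-1]
Right side: [L M^2 T^-1]

The two sides have different dimensions, so the equation is NOT dimensionally consistent.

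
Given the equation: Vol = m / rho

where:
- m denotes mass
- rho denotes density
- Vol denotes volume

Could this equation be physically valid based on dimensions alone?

Yes

m (mass) has dimensions [M].
rho (density) has dimensions [L^-3 M].
Vol (volume) has dimensions [L^3].

Left side: [L^3]
Right side: [L^3]

Both sides have the same dimensions, so the equation is dimensionally consistent.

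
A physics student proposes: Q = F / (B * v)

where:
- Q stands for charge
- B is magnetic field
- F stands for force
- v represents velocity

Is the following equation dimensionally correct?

Yes

Q (charge) has dimensions [I T].
B (magnetic field) has dimensions [I^-1 M T^-2].
F (force) has dimensions [L M T^-2].
v (velocity) has dimensions [L T^-1].

Left side: [I T]
Right side: [I T]

Both sides have the same dimensions, so the equation is dimensionally consistent.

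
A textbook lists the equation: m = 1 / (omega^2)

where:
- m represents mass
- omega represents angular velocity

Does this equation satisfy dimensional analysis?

No

m (mass) has dimensions [M].
omega (angular velocity) has dimensions [T^-1].

Left side: [M]
Right side: [T^2]

The two sides have different dimensions, so the equation is NOT dimensionally consistent.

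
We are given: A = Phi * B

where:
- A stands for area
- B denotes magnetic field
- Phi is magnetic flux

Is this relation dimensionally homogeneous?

No

A (area) has dimensions [L^2].
B (magnetic field) has dimensions [I^-1 M T^-2].
Phi (magnetic flux) has dimensions [I^-1 L^2 M T^-2].

Left side: [L^2]
Right side: [I^-2 L^2 M^2 T^-4]

The two sides have different dimensions, so the equation is NOT dimensionally consistent.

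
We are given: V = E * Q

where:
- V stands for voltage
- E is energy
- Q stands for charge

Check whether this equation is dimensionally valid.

No

V (voltage) has dimensions [I^-1 L^2 M T^-3].
E (energy) has dimensions [L^2 M T^-2].
Q (charge) has dimensions [I T].

Left side: [I^-1 L^2 M T^-3]
Right side: [I L^2 M T^-1]

The two sides have different dimensions, so the equation is NOT dimensionally consistent.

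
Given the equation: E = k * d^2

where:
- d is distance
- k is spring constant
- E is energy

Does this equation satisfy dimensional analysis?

Yes

d (distance) has dimensions [L].
k (spring constant) has dimensions [M T^-2].
E (energy) has dimensions [L^2 M T^-2].

Left side: [L^2 M T^-2]
Right side: [L^2 M T^-2]

Both sides have the same dimensions, so the equation is dimensionally consistent.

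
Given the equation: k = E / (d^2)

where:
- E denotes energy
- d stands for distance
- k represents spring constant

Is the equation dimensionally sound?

Yes

E (energy) has dimensions [L^2 M T^-2].
d (distance) has dimensions [L].
k (spring constant) has dimensions [M T^-2].

Left side: [M T^-2]
Right side: [M T^-2]

Both sides have the same dimensions, so the equation is dimensionally consistent.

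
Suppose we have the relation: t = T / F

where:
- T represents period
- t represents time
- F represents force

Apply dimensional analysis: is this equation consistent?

No

T (period) has dimensions [T].
t (time) has dimensions [T].
F (force) has dimensions [L M T^-2].

Left side: [T]
Right side: [L^-1 M^-1 T^3]

The two sides have different dimensions, so the equation is NOT dimensionally consistent.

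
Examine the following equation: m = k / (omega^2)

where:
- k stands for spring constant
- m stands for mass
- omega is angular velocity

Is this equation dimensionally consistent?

Yes

k (spring constant) has dimensions [M T^-2].
m (mass) has dimensions [M].
omega (angular velocity) has dimensions [T^-1].

Left side: [M]
Right side: [M]

Both sides have the same dimensions, so the equation is dimensionally consistent.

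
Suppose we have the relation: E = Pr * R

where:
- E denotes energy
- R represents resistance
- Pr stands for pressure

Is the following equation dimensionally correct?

No

E (energy) has dimensions [L^2 M T^-2].
R (resistance) has dimensions [I^-2 L^2 M T^-3].
Pr (pressure) has dimensions [L^-1 M T^-2].

Left side: [L^2 M T^-2]
Right side: [I^-2 L M^2 T^-5]

The two sides have different dimensions, so the equation is NOT dimensionally consistent.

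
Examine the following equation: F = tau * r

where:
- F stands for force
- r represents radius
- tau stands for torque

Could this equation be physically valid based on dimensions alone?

No

F (force) has dimensions [L M T^-2].
r (radius) has dimensions [L].
tau (torque) has dimensions [L^2 M T^-2].

Left side: [L M T^-2]
Right side: [L^3 M T^-2]

The two sides have different dimensions, so the equation is NOT dimensionally consistent.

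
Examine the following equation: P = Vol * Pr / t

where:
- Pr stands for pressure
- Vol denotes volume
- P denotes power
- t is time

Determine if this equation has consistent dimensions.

Yes

Pr (pressure) has dimensions [L^-1 M T^-2].
Vol (volume) has dimensions [L^3].
P (power) has dimensions [L^2 M T^-3].
t (time) has dimensions [T].

Left side: [L^2 M T^-3]
Right side: [L^2 M T^-3]

Both sides have the same dimensions, so the equation is dimensionally consistent.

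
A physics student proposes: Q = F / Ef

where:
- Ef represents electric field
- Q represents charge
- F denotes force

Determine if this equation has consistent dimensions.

Yes

Ef (electric field) has dimensions [I^-1 L M T^-3].
Q (charge) has dimensions [I T].
F (force) has dimensions [L M T^-2].

Left side: [I T]
Right side: [I T]

Both sides have the same dimensions, so the equation is dimensionally consistent.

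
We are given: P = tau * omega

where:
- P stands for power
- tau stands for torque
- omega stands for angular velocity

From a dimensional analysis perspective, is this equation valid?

Yes

P (power) has dimensions [L^2 M T^-3].
tau (torque) has dimensions [L^2 M T^-2].
omega (angular velocity) has dimensions [T^-1].

Left side: [L^2 M T^-3]
Right side: [L^2 M T^-3]

Both sides have the same dimensions, so the equation is dimensionally consistent.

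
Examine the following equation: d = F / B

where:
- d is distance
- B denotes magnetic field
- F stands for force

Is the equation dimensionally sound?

No

d (distance) has dimensions [L].
B (magnetic field) has dimensions [I^-1 M T^-2].
F (force) has dimensions [L M T^-2].

Left side: [L]
Right side: [I L]

The two sides have different dimensions, so the equation is NOT dimensionally consistent.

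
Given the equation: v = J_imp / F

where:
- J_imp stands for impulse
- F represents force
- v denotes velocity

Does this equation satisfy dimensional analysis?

No

J_imp (impulse) has dimensions [L M T^-1].
F (force) has dimensions [L M T^-2].
v (velocity) has dimensions [L T^-1].

Left side: [L T^-1]
Right side: [T]

The two sides have different dimensions, so the equation is NOT dimensionally consistent.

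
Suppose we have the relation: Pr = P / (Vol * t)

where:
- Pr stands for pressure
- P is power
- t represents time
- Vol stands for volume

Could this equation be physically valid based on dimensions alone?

No

Pr (pressure) has dimensions [L^-1 M T^-2].
P (power) has dimensions [L^2 M T^-3].
t (time) has dimensions [T].
Vol (volume) has dimensions [L^3].

Left side: [L^-1 M T^-2]
Right side: [L^-1 M T^-4]

The two sides have different dimensions, so the equation is NOT dimensionally consistent.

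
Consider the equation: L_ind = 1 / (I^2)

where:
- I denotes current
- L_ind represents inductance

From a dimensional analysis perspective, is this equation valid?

No

I (current) has dimensions [I].
L_ind (inductance) has dimensions [I^-2 L^2 M T^-2].

Left side: [I^-2 L^2 M T^-2]
Right side: [I^-2]

The two sides have different dimensions, so the equation is NOT dimensionally consistent.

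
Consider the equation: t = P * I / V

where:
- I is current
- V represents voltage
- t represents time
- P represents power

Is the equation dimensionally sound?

No

I (current) has dimensions [I].
V (voltage) has dimensions [I^-1 L^2 M T^-3].
t (time) has dimensions [T].
P (power) has dimensions [L^2 M T^-3].

Left side: [T]
Right side: [I^2]

The two sides have different dimensions, so the equation is NOT dimensionally consistent.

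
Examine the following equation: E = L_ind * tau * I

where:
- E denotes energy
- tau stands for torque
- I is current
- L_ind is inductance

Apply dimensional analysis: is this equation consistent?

No

E (energy) has dimensions [L^2 M T^-2].
tau (torque) has dimensions [L^2 M T^-2].
I (current) has dimensions [I].
L_ind (inductance) has dimensions [I^-2 L^2 M T^-2].

Left side: [L^2 M T^-2]
Right side: [I^-1 L^4 M^2 T^-4]

The two sides have different dimensions, so the equation is NOT dimensionally consistent.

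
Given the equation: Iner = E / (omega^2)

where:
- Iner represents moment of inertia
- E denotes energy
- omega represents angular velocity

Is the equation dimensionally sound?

Yes

Iner (moment of inertia) has dimensions [L^2 M].
E (energy) has dimensions [L^2 M T^-2].
omega (angular velocity) has dimensions [T^-1].

Left side: [L^2 M]
Right side: [L^2 M]

Both sides have the same dimensions, so the equation is dimensionally consistent.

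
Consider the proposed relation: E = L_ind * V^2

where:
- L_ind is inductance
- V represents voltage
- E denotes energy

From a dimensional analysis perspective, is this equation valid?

No

L_ind (inductance) has dimensions [I^-2 L^2 M T^-2].
V (voltage) has dimensions [I^-1 L^2 M T^-3].
E (energy) has dimensions [L^2 M T^-2].

Left side: [L^2 M T^-2]
Right side: [I^-4 L^6 M^3 T^-8]

The two sides have different dimensions, so the equation is NOT dimensionally consistent.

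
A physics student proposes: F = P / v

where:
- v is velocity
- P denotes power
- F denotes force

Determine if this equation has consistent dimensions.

Yes

v (velocity) has dimensions [L T^-1].
P (power) has dimensions [L^2 M T^-3].
F (force) has dimensions [L M T^-2].

Left side: [L M T^-2]
Right side: [L M T^-2]

Both sides have the same dimensions, so the equation is dimensionally consistent.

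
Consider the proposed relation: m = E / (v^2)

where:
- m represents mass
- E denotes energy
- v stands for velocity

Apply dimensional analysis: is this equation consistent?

Yes

m (mass) has dimensions [M].
E (energy) has dimensions [L^2 M T^-2].
v (velocity) has dimensions [L T^-1].

Left side: [M]
Right side: [M]

Both sides have the same dimensions, so the equation is dimensionally consistent.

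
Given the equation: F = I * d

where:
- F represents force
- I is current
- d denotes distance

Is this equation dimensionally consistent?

No

F (force) has dimensions [L M T^-2].
I (current) has dimensions [I].
d (distance) has dimensions [L].

Left side: [L M T^-2]
Right side: [I L]

The two sides have different dimensions, so the equation is NOT dimensionally consistent.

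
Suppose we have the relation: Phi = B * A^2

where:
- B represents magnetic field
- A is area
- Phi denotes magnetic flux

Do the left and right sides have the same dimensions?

No

B (magnetic field) has dimensions [I^-1 M T^-2].
A (area) has dimensions [L^2].
Phi (magnetic flux) has dimensions [I^-1 L^2 M T^-2].

Left side: [I^-1 L^2 M T^-2]
Right side: [I^-1 L^4 M T^-2]

The two sides have different dimensions, so the equation is NOT dimensionally consistent.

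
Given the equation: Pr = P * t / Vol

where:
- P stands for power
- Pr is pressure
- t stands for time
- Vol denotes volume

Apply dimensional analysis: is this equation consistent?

Yes

P (power) has dimensions [L^2 M T^-3].
Pr (pressure) has dimensions [L^-1 M T^-2].
t (time) has dimensions [T].
Vol (volume) has dimensions [L^3].

Left side: [L^-1 M T^-2]
Right side: [L^-1 M T^-2]

Both sides have the same dimensions, so the equation is dimensionally consistent.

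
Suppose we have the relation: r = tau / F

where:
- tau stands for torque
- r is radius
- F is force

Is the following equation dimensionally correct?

Yes

tau (torque) has dimensions [L^2 M T^-2].
r (radius) has dimensions [L].
F (force) has dimensions [L M T^-2].

Left side: [L]
Right side: [L]

Both sides have the same dimensions, so the equation is dimensionally consistent.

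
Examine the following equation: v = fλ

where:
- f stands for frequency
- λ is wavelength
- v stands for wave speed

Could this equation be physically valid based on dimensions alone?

Yes

f (frequency) has dimensions [T^-1].
λ (wavelength) has dimensions [L].
v (wave speed) has dimensions [L T^-1].

Left side: [L T^-1]
Right side: [L T^-1]

Both sides have the same dimensions, so the equation is dimensionally consistent.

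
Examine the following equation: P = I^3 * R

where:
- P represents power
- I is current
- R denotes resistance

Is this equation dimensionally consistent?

No

P (power) has dimensions [L^2 M T^-3].
I (current) has dimensions [I].
R (resistance) has dimensions [I^-2 L^2 M T^-3].

Left side: [L^2 M T^-3]
Right side: [I L^2 M T^-3]

The two sides have different dimensions, so the equation is NOT dimensionally consistent.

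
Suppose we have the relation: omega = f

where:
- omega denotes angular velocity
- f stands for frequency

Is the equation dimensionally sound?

Yes

omega (angular velocity) has dimensions [T^-1].
f (frequency) has dimensions [T^-1].

Left side: [T^-1]
Right side: [T^-1]

Both sides have the same dimensions, so the equation is dimensionally consistent.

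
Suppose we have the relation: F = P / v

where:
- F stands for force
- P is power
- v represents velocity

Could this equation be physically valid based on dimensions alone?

Yes

F (force) has dimensions [L M T^-2].
P (power) has dimensions [L^2 M T^-3].
v (velocity) has dimensions [L T^-1].

Left side: [L M T^-2]
Right side: [L M T^-2]

Both sides have the same dimensions, so the equation is dimensionally consistent.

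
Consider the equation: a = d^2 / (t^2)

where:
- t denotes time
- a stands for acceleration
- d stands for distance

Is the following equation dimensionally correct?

No

t (time) has dimensions [T].
a (acceleration) has dimensions [L T^-2].
d (distance) has dimensions [L].

Left side: [L T^-2]
Right side: [L^2 T^-2]

The two sides have different dimensions, so the equation is NOT dimensionally consistent.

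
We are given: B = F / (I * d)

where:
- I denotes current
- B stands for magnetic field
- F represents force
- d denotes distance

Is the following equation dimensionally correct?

Yes

I (current) has dimensions [I].
B (magnetic field) has dimensions [I^-1 M T^-2].
F (force) has dimensions [L M T^-2].
d (distance) has dimensions [L].

Left side: [I^-1 M T^-2]
Right side: [I^-1 M T^-2]

Both sides have the same dimensions, so the equation is dimensionally consistent.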